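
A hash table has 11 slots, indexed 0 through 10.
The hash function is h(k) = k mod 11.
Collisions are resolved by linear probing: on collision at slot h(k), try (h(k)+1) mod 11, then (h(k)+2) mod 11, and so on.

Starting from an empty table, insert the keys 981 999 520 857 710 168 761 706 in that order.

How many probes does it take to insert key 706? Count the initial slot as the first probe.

981: h=2 → slot 2
999: h=9 → slot 9
520: h=3 → slot 3
857: h=10 → slot 10
710: h=6 → slot 6
168: h=3, probe 3,4 → slot 4
761: h=2, probe 2,3,4,5 → slot 5
706: h=2, probe 2,3,4,5,6,7 → slot 7
Table: [_, _, 981, 520, 168, 761, 710, 706, _, 999, 857]

6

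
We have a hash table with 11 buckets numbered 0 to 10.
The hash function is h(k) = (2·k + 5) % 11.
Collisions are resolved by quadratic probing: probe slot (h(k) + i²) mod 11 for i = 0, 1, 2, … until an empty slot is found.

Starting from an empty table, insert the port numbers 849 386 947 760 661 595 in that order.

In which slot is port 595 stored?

1

849 hashes to 9; slot 9 is free → place at 9.
386 hashes to 7; slot 7 is free → place at 7.
947 hashes to 7; 7 taken → place at 8.
760 hashes to 7; 7,8 taken → place at 0.
661 hashes to 7; 7,8,0 taken → place at 5.
595 hashes to 7; 7,8,0,5 taken → place at 1.
Table: [760, 595, —, —, —, 661, —, 386, 947, 849, —]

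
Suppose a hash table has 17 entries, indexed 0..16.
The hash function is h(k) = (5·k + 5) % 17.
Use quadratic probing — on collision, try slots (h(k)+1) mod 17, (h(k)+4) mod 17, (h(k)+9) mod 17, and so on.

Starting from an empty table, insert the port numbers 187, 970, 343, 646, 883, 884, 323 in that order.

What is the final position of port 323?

14

Insert 187: h=5, slot 5 empty -> index 5.
Insert 970: h=10, slot 10 empty -> index 10.
Insert 343: h=3, slot 3 empty -> index 3.
Insert 646: h=5, slot 5 occupied -> index 6.
Insert 883: h=0, slot 0 empty -> index 0.
Insert 884: h=5, slots 5,6 occupied -> index 9.
Insert 323: h=5, slots 5,6,9 occupied -> index 14.
Table: [883, ., ., 343, ., 187, 646, ., ., 884, 970, ., ., ., 323, ., .]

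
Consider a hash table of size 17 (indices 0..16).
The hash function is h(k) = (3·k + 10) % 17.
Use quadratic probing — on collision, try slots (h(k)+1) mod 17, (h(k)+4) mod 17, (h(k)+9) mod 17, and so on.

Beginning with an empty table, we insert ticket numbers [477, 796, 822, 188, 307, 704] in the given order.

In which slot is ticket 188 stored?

14

Insert 477: h=13, slot 13 empty => index 13.
Insert 796: h=1, slot 1 empty => index 1.
Insert 822: h=11, slot 11 empty => index 11.
Insert 188: h=13, slot 13 occupied => index 14.
Insert 307: h=13, slots 13,14 occupied => index 0.
Insert 704: h=14, slot 14 occupied => index 15.
Table: [307, 796, ∅, ∅, ∅, ∅, ∅, ∅, ∅, ∅, ∅, 822, ∅, 477, 188, 704, ∅]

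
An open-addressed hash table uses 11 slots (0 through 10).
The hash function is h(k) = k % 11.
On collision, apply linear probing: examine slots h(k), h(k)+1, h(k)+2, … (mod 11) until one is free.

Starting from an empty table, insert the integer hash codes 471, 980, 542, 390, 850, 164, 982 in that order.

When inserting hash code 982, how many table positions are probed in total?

4

471 hashes to 9; slot 9 is free → place at 9.
980 hashes to 1; slot 1 is free → place at 1.
542 hashes to 3; slot 3 is free → place at 3.
390 hashes to 5; slot 5 is free → place at 5.
850 hashes to 3; 3 taken → place at 4.
164 hashes to 10; slot 10 is free → place at 10.
982 hashes to 3; 3,4,5 taken → place at 6.
Table: [∅, 980, ∅, 542, 850, 390, 982, ∅, ∅, 471, 164]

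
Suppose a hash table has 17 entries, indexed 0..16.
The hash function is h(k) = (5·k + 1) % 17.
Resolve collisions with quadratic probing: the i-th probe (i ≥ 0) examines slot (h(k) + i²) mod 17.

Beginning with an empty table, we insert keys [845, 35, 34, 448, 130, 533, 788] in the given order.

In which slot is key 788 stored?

13

845: h=10 => slot 10
35: h=6 => slot 6
34: h=1 => slot 1
448: h=14 => slot 14
130: h=5 => slot 5
533: h=14, probe 14,15 => slot 15
788: h=14, probe 14,15,1,6,13 => slot 13
Table: [-, 34, -, -, -, 130, 35, -, -, -, 845, -, -, 788, 448, 533, -]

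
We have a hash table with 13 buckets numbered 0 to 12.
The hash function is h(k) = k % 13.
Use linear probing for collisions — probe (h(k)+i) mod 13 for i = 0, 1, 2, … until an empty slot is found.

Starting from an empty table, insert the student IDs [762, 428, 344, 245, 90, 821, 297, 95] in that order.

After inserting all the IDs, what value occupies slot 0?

Insert 762: h=8, slot 8 empty => index 8.
Insert 428: h=12, slot 12 empty => index 12.
Insert 344: h=6, slot 6 empty => index 6.
Insert 245: h=11, slot 11 empty => index 11.
Insert 90: h=12, slot 12 occupied => index 0.
Insert 821: h=2, slot 2 empty => index 2.
Insert 297: h=11, slots 11,12,0 occupied => index 1.
Insert 95: h=4, slot 4 empty => index 4.
Table: [90, 297, 821, -, 95, -, 344, -, 762, -, -, 245, 428]

90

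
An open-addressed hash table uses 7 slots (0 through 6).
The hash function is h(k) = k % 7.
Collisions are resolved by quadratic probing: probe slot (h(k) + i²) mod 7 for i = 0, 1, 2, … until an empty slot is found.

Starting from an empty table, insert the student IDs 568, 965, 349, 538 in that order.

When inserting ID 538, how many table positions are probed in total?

3

Insert 568: h=1, slot 1 empty -> index 1.
Insert 965: h=6, slot 6 empty -> index 6.
Insert 349: h=6, slot 6 occupied -> index 0.
Insert 538: h=6, slots 6,0 occupied -> index 3.
Table: [349, 568, -, 538, -, -, 965]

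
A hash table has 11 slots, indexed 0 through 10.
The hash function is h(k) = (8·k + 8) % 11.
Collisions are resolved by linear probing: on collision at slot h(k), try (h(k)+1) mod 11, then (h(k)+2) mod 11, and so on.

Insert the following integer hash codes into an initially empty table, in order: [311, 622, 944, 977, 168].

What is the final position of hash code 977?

311: h=10 => slot 10
622: h=1 => slot 1
944: h=3 => slot 3
977: h=3, probe 3,4 => slot 4
168: h=10, probe 10,0 => slot 0
Table: [168, 622, -, 944, 977, -, -, -, -, -, 311]

4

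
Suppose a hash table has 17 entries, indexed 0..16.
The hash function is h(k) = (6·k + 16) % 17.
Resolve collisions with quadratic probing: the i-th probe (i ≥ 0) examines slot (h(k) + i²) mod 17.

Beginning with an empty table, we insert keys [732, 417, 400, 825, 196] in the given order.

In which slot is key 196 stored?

11

Insert 732: h=5, slot 5 empty -> index 5.
Insert 417: h=2, slot 2 empty -> index 2.
Insert 400: h=2, slot 2 occupied -> index 3.
Insert 825: h=2, slots 2,3 occupied -> index 6.
Insert 196: h=2, slots 2,3,6 occupied -> index 11.
Table: [∅, ∅, 417, 400, ∅, 732, 825, ∅, ∅, ∅, ∅, 196, ∅, ∅, ∅, ∅, ∅]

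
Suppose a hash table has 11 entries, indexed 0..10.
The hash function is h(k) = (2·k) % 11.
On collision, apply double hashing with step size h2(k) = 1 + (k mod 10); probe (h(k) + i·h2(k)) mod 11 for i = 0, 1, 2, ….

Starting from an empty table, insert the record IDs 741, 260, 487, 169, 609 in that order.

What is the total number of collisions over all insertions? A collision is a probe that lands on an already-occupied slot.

4

741: h=8 → slot 8
260: h=3 → slot 3
487: h=6 → slot 6
169: h=8, h2=10, probe 8,7 → slot 7
609: h=8, h2=10, probe 8,7,6,5 → slot 5
Table: [-, -, -, 260, -, 609, 487, 169, 741, -, -]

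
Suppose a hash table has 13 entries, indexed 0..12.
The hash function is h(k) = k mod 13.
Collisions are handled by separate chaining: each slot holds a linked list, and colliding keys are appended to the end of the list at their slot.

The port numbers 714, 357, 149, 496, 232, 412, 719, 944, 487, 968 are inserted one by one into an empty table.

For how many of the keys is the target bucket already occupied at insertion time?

714 → bucket 12
357 → bucket 6
149 → bucket 6 (collision)
496 → bucket 2
232 → bucket 11
412 → bucket 9
719 → bucket 4
944 → bucket 8
487 → bucket 6 (collision)
968 → bucket 6 (collision)
Final buckets:
0: ∅
1: ∅
2: 496
3: ∅
4: 719
5: ∅
6: 357 -> 149 -> 487 -> 968
7: ∅
8: 944
9: 412
10: ∅
11: 232
12: 714

3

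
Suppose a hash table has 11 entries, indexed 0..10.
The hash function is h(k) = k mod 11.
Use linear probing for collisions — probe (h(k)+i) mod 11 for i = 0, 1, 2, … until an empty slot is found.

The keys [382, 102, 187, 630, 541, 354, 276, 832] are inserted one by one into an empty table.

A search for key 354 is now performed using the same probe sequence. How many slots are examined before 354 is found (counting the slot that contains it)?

Insert 382: h=8, slot 8 empty -> index 8.
Insert 102: h=3, slot 3 empty -> index 3.
Insert 187: h=0, slot 0 empty -> index 0.
Insert 630: h=3, slot 3 occupied -> index 4.
Insert 541: h=2, slot 2 empty -> index 2.
Insert 354: h=2, slots 2,3,4 occupied -> index 5.
Insert 276: h=1, slot 1 empty -> index 1.
Insert 832: h=7, slot 7 empty -> index 7.
Table: [187, 276, 541, 102, 630, 354, —, 832, 382, —, —]
Lookup 354: h=2, probe 2,3,4,5 → found at 5.

4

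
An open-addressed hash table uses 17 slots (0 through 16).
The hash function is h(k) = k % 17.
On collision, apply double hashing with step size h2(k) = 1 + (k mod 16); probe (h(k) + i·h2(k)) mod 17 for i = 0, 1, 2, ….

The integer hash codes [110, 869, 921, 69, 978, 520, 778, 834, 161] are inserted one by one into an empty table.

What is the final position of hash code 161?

Insert 110: h=8, slot 8 empty → index 8.
Insert 869: h=2, slot 2 empty → index 2.
Insert 921: h=3, slot 3 empty → index 3.
Insert 69: h=1, slot 1 empty → index 1.
Insert 978: h=9, slot 9 empty → index 9.
Insert 520: h=10, slot 10 empty → index 10.
Insert 778: h=13, slot 13 empty → index 13.
Insert 834: h=1, h2=3, slot 1 occupied → index 4.
Insert 161: h=8, h2=2, slots 8,10 occupied → index 12.
Table: [_, 69, 869, 921, 834, _, _, _, 110, 978, 520, _, 161, 778, _, _, _]

12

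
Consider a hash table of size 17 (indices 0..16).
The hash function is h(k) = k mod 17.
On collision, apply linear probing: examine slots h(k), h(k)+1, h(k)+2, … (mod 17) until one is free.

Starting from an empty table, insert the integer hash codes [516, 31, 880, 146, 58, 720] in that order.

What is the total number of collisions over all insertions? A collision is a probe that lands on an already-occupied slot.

Insert 516: h=6, slot 6 empty -> index 6.
Insert 31: h=14, slot 14 empty -> index 14.
Insert 880: h=13, slot 13 empty -> index 13.
Insert 146: h=10, slot 10 empty -> index 10.
Insert 58: h=7, slot 7 empty -> index 7.
Insert 720: h=6, slots 6,7 occupied -> index 8.
Table: [-, -, -, -, -, -, 516, 58, 720, -, 146, -, -, 880, 31, -, -]

2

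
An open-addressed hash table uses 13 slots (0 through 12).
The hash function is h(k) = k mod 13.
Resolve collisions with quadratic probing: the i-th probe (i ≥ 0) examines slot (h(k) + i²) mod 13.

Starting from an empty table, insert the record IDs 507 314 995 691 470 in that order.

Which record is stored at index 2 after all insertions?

Insert 507: h=0, slot 0 empty => index 0.
Insert 314: h=2, slot 2 empty => index 2.
Insert 995: h=7, slot 7 empty => index 7.
Insert 691: h=2, slot 2 occupied => index 3.
Insert 470: h=2, slots 2,3 occupied => index 6.
Table: [507, ., 314, 691, ., ., 470, 995, ., ., ., ., .]

314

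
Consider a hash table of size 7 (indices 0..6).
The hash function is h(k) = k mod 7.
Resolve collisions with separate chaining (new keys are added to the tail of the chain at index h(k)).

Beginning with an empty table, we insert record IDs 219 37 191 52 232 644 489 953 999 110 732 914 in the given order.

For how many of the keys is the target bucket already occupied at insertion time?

219 -> bucket 2
37 -> bucket 2 (collision)
191 -> bucket 2 (collision)
52 -> bucket 3
232 -> bucket 1
644 -> bucket 0
489 -> bucket 6
953 -> bucket 1 (collision)
999 -> bucket 5
110 -> bucket 5 (collision)
732 -> bucket 4
914 -> bucket 4 (collision)
Final buckets:
0: 644
1: 232 -> 953
2: 219 -> 37 -> 191
3: 52
4: 732 -> 914
5: 999 -> 110
6: 489

5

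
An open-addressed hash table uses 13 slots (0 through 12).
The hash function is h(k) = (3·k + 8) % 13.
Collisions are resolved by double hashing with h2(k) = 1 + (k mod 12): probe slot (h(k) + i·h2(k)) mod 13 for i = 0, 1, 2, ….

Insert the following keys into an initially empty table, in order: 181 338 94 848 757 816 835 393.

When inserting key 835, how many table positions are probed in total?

181 hashes to 5; slot 5 is free -> place at 5.
338 hashes to 8; slot 8 is free -> place at 8.
94 hashes to 4; slot 4 is free -> place at 4.
848 hashes to 4, h2=9; 4 taken -> place at 0.
757 hashes to 4, h2=2; 4 taken -> place at 6.
816 hashes to 12; slot 12 is free -> place at 12.
835 hashes to 4, h2=8; 4,12 taken -> place at 7.
393 hashes to 4, h2=10; 4 taken -> place at 1.
Table: [848, 393, —, —, 94, 181, 757, 835, 338, —, —, —, 816]

3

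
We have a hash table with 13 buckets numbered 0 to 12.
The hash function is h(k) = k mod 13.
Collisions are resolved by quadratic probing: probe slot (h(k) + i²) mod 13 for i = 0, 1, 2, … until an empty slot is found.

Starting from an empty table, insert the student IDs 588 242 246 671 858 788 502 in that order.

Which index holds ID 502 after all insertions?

11

Insert 588: h=3, slot 3 empty => index 3.
Insert 242: h=8, slot 8 empty => index 8.
Insert 246: h=12, slot 12 empty => index 12.
Insert 671: h=8, slot 8 occupied => index 9.
Insert 858: h=0, slot 0 empty => index 0.
Insert 788: h=8, slots 8,9,12 occupied => index 4.
Insert 502: h=8, slots 8,9,12,4 occupied => index 11.
Table: [858, -, -, 588, 788, -, -, -, 242, 671, -, 502, 246]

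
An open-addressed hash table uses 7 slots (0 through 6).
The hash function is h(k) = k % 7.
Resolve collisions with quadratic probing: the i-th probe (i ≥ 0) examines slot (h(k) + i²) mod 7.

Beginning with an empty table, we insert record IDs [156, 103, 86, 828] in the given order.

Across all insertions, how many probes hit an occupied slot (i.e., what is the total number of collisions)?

156: h=2 => slot 2
103: h=5 => slot 5
86: h=2, probe 2,3 => slot 3
828: h=2, probe 2,3,6 => slot 6
Table: [∅, ∅, 156, 86, ∅, 103, 828]

3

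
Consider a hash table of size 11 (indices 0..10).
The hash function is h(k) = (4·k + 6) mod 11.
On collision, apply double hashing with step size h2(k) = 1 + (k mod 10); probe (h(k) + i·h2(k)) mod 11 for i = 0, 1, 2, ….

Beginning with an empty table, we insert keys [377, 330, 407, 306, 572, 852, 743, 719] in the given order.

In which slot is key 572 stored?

Insert 377: h=7, slot 7 empty => index 7.
Insert 330: h=6, slot 6 empty => index 6.
Insert 407: h=6, h2=8, slot 6 occupied => index 3.
Insert 306: h=9, slot 9 empty => index 9.
Insert 572: h=6, h2=3, slots 6,9 occupied => index 1.
Insert 852: h=4, slot 4 empty => index 4.
Insert 743: h=8, slot 8 empty => index 8.
Insert 719: h=0, slot 0 empty => index 0.
Table: [719, 572, -, 407, 852, -, 330, 377, 743, 306, -]

1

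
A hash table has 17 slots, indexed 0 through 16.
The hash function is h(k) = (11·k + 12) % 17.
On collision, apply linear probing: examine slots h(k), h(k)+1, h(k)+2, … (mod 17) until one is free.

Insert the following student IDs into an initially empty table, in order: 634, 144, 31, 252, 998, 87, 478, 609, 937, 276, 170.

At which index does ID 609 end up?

634 hashes to 16; slot 16 is free -> place at 16.
144 hashes to 15; slot 15 is free -> place at 15.
31 hashes to 13; slot 13 is free -> place at 13.
252 hashes to 13; 13 taken -> place at 14.
998 hashes to 8; slot 8 is free -> place at 8.
87 hashes to 0; slot 0 is free -> place at 0.
478 hashes to 0; 0 taken -> place at 1.
609 hashes to 13; 13,14,15,16,0,1 taken -> place at 2.
937 hashes to 0; 0,1,2 taken -> place at 3.
276 hashes to 5; slot 5 is free -> place at 5.
170 hashes to 12; slot 12 is free -> place at 12.
Table: [87, 478, 609, 937, -, 276, -, -, 998, -, -, -, 170, 31, 252, 144, 634]

2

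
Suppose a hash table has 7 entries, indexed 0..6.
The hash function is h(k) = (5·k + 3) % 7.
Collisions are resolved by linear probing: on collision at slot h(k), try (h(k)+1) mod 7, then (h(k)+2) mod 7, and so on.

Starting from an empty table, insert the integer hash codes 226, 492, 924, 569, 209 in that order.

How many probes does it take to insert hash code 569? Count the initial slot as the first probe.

3

226 hashes to 6; slot 6 is free -> place at 6.
492 hashes to 6; 6 taken -> place at 0.
924 hashes to 3; slot 3 is free -> place at 3.
569 hashes to 6; 6,0 taken -> place at 1.
209 hashes to 5; slot 5 is free -> place at 5.
Table: [492, 569, _, 924, _, 209, 226]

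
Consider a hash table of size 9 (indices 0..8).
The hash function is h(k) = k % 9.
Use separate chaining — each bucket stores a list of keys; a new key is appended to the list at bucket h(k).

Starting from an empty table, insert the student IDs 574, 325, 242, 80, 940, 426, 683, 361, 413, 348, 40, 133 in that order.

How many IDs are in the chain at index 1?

2

574 → bucket 7
325 → bucket 1
242 → bucket 8
80 → bucket 8 (collision)
940 → bucket 4
426 → bucket 3
683 → bucket 8 (collision)
361 → bucket 1 (collision)
413 → bucket 8 (collision)
348 → bucket 6
40 → bucket 4 (collision)
133 → bucket 7 (collision)
Final buckets:
0: —
1: 325 -> 361
2: —
3: 426
4: 940 -> 40
5: —
6: 348
7: 574 -> 133
8: 242 -> 80 -> 683 -> 413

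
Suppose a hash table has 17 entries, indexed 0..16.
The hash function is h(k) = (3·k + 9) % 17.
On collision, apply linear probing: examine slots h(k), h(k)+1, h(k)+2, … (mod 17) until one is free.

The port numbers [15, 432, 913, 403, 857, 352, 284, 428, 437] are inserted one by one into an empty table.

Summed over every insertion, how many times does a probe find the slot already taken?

15: h=3 => slot 3
432: h=13 => slot 13
913: h=11 => slot 11
403: h=11, probe 11,12 => slot 12
857: h=13, probe 13,14 => slot 14
352: h=11, probe 11,12,13,14,15 => slot 15
284: h=11, probe 11,12,13,14,15,16 => slot 16
428: h=1 => slot 1
437: h=11, probe 11,12,13,14,15,16,0 => slot 0
Table: [437, 428, -, 15, -, -, -, -, -, -, -, 913, 403, 432, 857, 352, 284]

17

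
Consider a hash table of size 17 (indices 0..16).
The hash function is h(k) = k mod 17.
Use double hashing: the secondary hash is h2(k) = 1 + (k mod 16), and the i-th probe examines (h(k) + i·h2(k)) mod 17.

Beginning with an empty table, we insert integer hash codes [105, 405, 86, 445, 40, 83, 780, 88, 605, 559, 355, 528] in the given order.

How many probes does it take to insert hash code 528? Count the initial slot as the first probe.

4

105: h=3 => slot 3
405: h=14 => slot 14
86: h=1 => slot 1
445: h=3, h2=14, probe 3,0 => slot 0
40: h=6 => slot 6
83: h=15 => slot 15
780: h=15, h2=13, probe 15,11 => slot 11
88: h=3, h2=9, probe 3,12 => slot 12
605: h=10 => slot 10
559: h=15, h2=16, probe 15,14,13 => slot 13
355: h=15, h2=4, probe 15,2 => slot 2
528: h=1, h2=1, probe 1,2,3,4 => slot 4
Table: [445, 86, 355, 105, 528, ., 40, ., ., ., 605, 780, 88, 559, 405, 83, .]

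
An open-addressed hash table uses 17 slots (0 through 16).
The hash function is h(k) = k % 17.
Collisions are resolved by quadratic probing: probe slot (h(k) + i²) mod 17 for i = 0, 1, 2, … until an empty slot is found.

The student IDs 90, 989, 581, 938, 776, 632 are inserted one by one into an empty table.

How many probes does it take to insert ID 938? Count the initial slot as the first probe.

Insert 90: h=5, slot 5 empty → index 5.
Insert 989: h=3, slot 3 empty → index 3.
Insert 581: h=3, slot 3 occupied → index 4.
Insert 938: h=3, slots 3,4 occupied → index 7.
Insert 776: h=11, slot 11 empty → index 11.
Insert 632: h=3, slots 3,4,7 occupied → index 12.
Table: [_, _, _, 989, 581, 90, _, 938, _, _, _, 776, 632, _, _, _, _]

3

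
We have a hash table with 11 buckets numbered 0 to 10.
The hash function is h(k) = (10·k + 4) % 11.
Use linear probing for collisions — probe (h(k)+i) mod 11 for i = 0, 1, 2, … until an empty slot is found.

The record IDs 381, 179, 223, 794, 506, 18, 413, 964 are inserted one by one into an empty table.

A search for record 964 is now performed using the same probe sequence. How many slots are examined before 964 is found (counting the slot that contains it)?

381 hashes to 8; slot 8 is free => place at 8.
179 hashes to 1; slot 1 is free => place at 1.
223 hashes to 1; 1 taken => place at 2.
794 hashes to 2; 2 taken => place at 3.
506 hashes to 4; slot 4 is free => place at 4.
18 hashes to 8; 8 taken => place at 9.
413 hashes to 9; 9 taken => place at 10.
964 hashes to 8; 8,9,10 taken => place at 0.
Table: [964, 179, 223, 794, 506, -, -, -, 381, 18, 413]
Lookup 964: h=8, probe 8,9,10,0 → found at 0.

4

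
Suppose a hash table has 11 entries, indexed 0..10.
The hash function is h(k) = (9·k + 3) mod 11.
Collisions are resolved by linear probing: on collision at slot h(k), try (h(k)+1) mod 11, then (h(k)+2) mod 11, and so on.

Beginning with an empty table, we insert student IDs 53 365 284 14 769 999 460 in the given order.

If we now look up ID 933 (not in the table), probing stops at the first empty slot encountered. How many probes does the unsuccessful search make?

53 hashes to 7; slot 7 is free → place at 7.
365 hashes to 10; slot 10 is free → place at 10.
284 hashes to 7; 7 taken → place at 8.
14 hashes to 8; 8 taken → place at 9.
769 hashes to 5; slot 5 is free → place at 5.
999 hashes to 7; 7,8,9,10 taken → place at 0.
460 hashes to 7; 7,8,9,10,0 taken → place at 1.
Table: [999, 460, —, —, —, 769, —, 53, 284, 14, 365]
Lookup 933: h=7, probe 7,8,9,10,0,1,2 → slot 2 empty, not found.

7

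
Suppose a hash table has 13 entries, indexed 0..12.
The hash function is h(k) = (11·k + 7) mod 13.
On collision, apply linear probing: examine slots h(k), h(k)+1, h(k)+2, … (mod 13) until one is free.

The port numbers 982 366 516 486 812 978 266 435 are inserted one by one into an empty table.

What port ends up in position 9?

982 hashes to 6; slot 6 is free → place at 6.
366 hashes to 3; slot 3 is free → place at 3.
516 hashes to 2; slot 2 is free → place at 2.
486 hashes to 10; slot 10 is free → place at 10.
812 hashes to 8; slot 8 is free → place at 8.
978 hashes to 1; slot 1 is free → place at 1.
266 hashes to 8; 8 taken → place at 9.
435 hashes to 8; 8,9,10 taken → place at 11.
Table: [., 978, 516, 366, ., ., 982, ., 812, 266, 486, 435, .]

266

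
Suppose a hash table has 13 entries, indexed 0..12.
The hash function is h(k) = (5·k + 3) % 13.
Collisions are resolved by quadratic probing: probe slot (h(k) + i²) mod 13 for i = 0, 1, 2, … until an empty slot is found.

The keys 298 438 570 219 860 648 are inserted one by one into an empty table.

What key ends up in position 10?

298 hashes to 11; slot 11 is free => place at 11.
438 hashes to 9; slot 9 is free => place at 9.
570 hashes to 6; slot 6 is free => place at 6.
219 hashes to 6; 6 taken => place at 7.
860 hashes to 0; slot 0 is free => place at 0.
648 hashes to 6; 6,7 taken => place at 10.
Table: [860, ∅, ∅, ∅, ∅, ∅, 570, 219, ∅, 438, 648, 298, ∅]

648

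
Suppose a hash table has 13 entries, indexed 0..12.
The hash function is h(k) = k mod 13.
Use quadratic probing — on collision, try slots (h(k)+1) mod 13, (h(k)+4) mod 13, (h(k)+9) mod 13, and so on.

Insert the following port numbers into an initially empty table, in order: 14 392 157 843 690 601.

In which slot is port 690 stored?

14: h=1 -> slot 1
392: h=2 -> slot 2
157: h=1, probe 1,2,5 -> slot 5
843: h=11 -> slot 11
690: h=1, probe 1,2,5,10 -> slot 10
601: h=3 -> slot 3
Table: [—, 14, 392, 601, —, 157, —, —, —, —, 690, 843, —]

10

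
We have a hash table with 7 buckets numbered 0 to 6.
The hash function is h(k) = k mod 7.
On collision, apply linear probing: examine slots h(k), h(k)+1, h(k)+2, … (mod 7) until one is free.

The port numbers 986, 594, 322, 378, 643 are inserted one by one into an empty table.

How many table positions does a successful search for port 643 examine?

986 hashes to 6; slot 6 is free => place at 6.
594 hashes to 6; 6 taken => place at 0.
322 hashes to 0; 0 taken => place at 1.
378 hashes to 0; 0,1 taken => place at 2.
643 hashes to 6; 6,0,1,2 taken => place at 3.
Table: [594, 322, 378, 643, ∅, ∅, 986]
Lookup 643: h=6, probe 6,0,1,2,3 → found at 3.

5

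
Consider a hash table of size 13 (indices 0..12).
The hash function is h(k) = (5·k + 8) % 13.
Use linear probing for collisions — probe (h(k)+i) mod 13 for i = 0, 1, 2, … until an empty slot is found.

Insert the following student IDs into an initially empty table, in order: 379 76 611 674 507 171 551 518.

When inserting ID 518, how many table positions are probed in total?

379 hashes to 5; slot 5 is free -> place at 5.
76 hashes to 11; slot 11 is free -> place at 11.
611 hashes to 8; slot 8 is free -> place at 8.
674 hashes to 11; 11 taken -> place at 12.
507 hashes to 8; 8 taken -> place at 9.
171 hashes to 5; 5 taken -> place at 6.
551 hashes to 7; slot 7 is free -> place at 7.
518 hashes to 11; 11,12 taken -> place at 0.
Table: [518, -, -, -, -, 379, 171, 551, 611, 507, -, 76, 674]

3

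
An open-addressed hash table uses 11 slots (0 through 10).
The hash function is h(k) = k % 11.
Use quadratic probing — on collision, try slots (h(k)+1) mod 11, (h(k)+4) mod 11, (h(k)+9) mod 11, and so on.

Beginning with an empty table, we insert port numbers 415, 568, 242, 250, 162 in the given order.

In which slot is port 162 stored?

1

415: h=8 => slot 8
568: h=7 => slot 7
242: h=0 => slot 0
250: h=8, probe 8,9 => slot 9
162: h=8, probe 8,9,1 => slot 1
Table: [242, 162, -, -, -, -, -, 568, 415, 250, -]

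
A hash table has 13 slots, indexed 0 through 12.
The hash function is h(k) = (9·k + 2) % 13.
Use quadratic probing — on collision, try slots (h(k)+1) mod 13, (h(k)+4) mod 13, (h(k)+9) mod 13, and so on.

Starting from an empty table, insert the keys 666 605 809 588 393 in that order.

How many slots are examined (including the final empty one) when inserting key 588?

Insert 666: h=3, slot 3 empty → index 3.
Insert 605: h=0, slot 0 empty → index 0.
Insert 809: h=3, slot 3 occupied → index 4.
Insert 588: h=3, slots 3,4 occupied → index 7.
Insert 393: h=3, slots 3,4,7 occupied → index 12.
Table: [605, -, -, 666, 809, -, -, 588, -, -, -, -, 393]

3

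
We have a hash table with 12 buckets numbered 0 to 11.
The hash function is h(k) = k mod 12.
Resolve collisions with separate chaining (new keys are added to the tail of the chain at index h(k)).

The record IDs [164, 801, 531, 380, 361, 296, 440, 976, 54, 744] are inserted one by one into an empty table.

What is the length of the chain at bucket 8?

4

164 -> bucket 8
801 -> bucket 9
531 -> bucket 3
380 -> bucket 8 (collision)
361 -> bucket 1
296 -> bucket 8 (collision)
440 -> bucket 8 (collision)
976 -> bucket 4
54 -> bucket 6
744 -> bucket 0
Final buckets:
0: 744
1: 361
2: ∅
3: 531
4: 976
5: ∅
6: 54
7: ∅
8: 164 -> 380 -> 296 -> 440
9: 801
10: ∅
11: ∅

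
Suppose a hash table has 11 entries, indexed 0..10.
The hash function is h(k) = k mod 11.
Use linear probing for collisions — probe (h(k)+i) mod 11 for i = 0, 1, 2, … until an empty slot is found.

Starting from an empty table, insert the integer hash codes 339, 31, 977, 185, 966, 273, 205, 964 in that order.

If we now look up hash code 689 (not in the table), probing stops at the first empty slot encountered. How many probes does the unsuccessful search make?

Insert 339: h=9, slot 9 empty => index 9.
Insert 31: h=9, slot 9 occupied => index 10.
Insert 977: h=9, slots 9,10 occupied => index 0.
Insert 185: h=9, slots 9,10,0 occupied => index 1.
Insert 966: h=9, slots 9,10,0,1 occupied => index 2.
Insert 273: h=9, slots 9,10,0,1,2 occupied => index 3.
Insert 205: h=7, slot 7 empty => index 7.
Insert 964: h=7, slot 7 occupied => index 8.
Table: [977, 185, 966, 273, ., ., ., 205, 964, 339, 31]
Lookup 689: h=7, probe 7,8,9,10,0,1,2,3,4 → slot 4 empty, not found.

9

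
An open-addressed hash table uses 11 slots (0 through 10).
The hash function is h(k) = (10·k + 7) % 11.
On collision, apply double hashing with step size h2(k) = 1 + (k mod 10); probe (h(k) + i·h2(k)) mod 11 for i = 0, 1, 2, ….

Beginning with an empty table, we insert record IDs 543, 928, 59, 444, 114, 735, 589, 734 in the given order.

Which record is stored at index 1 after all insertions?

Insert 543: h=3, slot 3 empty -> index 3.
Insert 928: h=3, h2=9, slot 3 occupied -> index 1.
Insert 59: h=3, h2=10, slot 3 occupied -> index 2.
Insert 444: h=3, h2=5, slot 3 occupied -> index 8.
Insert 114: h=3, h2=5, slots 3,8,2 occupied -> index 7.
Insert 735: h=9, slot 9 empty -> index 9.
Insert 589: h=1, h2=10, slot 1 occupied -> index 0.
Insert 734: h=10, slot 10 empty -> index 10.
Table: [589, 928, 59, 543, _, _, _, 114, 444, 735, 734]

928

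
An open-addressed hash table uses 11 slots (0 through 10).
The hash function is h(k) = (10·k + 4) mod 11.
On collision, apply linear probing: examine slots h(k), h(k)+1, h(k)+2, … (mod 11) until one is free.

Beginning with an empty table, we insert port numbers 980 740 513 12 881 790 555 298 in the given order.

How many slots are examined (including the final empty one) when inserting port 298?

980 hashes to 3; slot 3 is free => place at 3.
740 hashes to 1; slot 1 is free => place at 1.
513 hashes to 8; slot 8 is free => place at 8.
12 hashes to 3; 3 taken => place at 4.
881 hashes to 3; 3,4 taken => place at 5.
790 hashes to 6; slot 6 is free => place at 6.
555 hashes to 10; slot 10 is free => place at 10.
298 hashes to 3; 3,4,5,6 taken => place at 7.
Table: [_, 740, _, 980, 12, 881, 790, 298, 513, _, 555]

5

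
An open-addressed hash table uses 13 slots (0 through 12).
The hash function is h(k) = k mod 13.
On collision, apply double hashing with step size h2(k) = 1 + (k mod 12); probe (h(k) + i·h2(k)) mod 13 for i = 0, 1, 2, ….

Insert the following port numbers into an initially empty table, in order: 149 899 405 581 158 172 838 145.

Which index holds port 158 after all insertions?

149 hashes to 6; slot 6 is free -> place at 6.
899 hashes to 2; slot 2 is free -> place at 2.
405 hashes to 2, h2=10; 2 taken -> place at 12.
581 hashes to 9; slot 9 is free -> place at 9.
158 hashes to 2, h2=3; 2 taken -> place at 5.
172 hashes to 3; slot 3 is free -> place at 3.
838 hashes to 6, h2=11; 6 taken -> place at 4.
145 hashes to 2, h2=2; 2,4,6 taken -> place at 8.
Table: [., ., 899, 172, 838, 158, 149, ., 145, 581, ., ., 405]

5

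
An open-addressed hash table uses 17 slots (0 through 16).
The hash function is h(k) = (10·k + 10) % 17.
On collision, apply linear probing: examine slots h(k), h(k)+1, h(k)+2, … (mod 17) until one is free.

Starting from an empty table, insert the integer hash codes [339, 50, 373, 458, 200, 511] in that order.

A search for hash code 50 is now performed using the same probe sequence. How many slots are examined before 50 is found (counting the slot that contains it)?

2

339 hashes to 0; slot 0 is free -> place at 0.
50 hashes to 0; 0 taken -> place at 1.
373 hashes to 0; 0,1 taken -> place at 2.
458 hashes to 0; 0,1,2 taken -> place at 3.
200 hashes to 4; slot 4 is free -> place at 4.
511 hashes to 3; 3,4 taken -> place at 5.
Table: [339, 50, 373, 458, 200, 511, ∅, ∅, ∅, ∅, ∅, ∅, ∅, ∅, ∅, ∅, ∅]
Lookup 50: h=0, probe 0,1 → found at 1.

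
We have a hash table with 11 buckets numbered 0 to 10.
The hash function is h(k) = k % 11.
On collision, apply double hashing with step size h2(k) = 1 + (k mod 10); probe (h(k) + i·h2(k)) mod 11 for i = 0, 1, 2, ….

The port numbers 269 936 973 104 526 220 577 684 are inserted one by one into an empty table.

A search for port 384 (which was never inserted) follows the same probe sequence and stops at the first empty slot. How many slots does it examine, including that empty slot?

Insert 269: h=5, slot 5 empty => index 5.
Insert 936: h=1, slot 1 empty => index 1.
Insert 973: h=5, h2=4, slot 5 occupied => index 9.
Insert 104: h=5, h2=5, slot 5 occupied => index 10.
Insert 526: h=9, h2=7, slots 9,5,1 occupied => index 8.
Insert 220: h=0, slot 0 empty => index 0.
Insert 577: h=5, h2=8, slot 5 occupied => index 2.
Insert 684: h=2, h2=5, slot 2 occupied => index 7.
Table: [220, 936, 577, —, —, 269, —, 684, 526, 973, 104]
Lookup 384: h=10, h2=5, probe 10,4 → slot 4 empty, not found.

2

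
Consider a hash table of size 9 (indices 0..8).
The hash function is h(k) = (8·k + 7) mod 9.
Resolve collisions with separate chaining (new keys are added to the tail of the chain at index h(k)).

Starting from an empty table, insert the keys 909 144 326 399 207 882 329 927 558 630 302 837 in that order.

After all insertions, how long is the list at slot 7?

909 -> bucket 7
144 -> bucket 7 (collision)
326 -> bucket 5
399 -> bucket 4
207 -> bucket 7 (collision)
882 -> bucket 7 (collision)
329 -> bucket 2
927 -> bucket 7 (collision)
558 -> bucket 7 (collision)
630 -> bucket 7 (collision)
302 -> bucket 2 (collision)
837 -> bucket 7 (collision)
Final buckets:
0: .
1: .
2: 329 -> 302
3: .
4: 399
5: 326
6: .
7: 909 -> 144 -> 207 -> 882 -> 927 -> 558 -> 630 -> 837
8: .

8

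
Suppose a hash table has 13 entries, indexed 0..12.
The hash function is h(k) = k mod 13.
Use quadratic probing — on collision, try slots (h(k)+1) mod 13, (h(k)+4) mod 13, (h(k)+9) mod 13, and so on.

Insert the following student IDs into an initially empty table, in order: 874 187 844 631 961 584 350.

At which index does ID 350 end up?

2

874: h=3 -> slot 3
187: h=5 -> slot 5
844: h=12 -> slot 12
631: h=7 -> slot 7
961: h=12, probe 12,0 -> slot 0
584: h=12, probe 12,0,3,8 -> slot 8
350: h=12, probe 12,0,3,8,2 -> slot 2
Table: [961, ., 350, 874, ., 187, ., 631, 584, ., ., ., 844]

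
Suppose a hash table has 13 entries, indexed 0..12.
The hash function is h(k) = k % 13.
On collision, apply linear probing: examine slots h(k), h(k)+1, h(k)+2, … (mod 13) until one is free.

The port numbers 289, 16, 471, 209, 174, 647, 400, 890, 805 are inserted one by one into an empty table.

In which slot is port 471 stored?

289 hashes to 3; slot 3 is free => place at 3.
16 hashes to 3; 3 taken => place at 4.
471 hashes to 3; 3,4 taken => place at 5.
209 hashes to 1; slot 1 is free => place at 1.
174 hashes to 5; 5 taken => place at 6.
647 hashes to 10; slot 10 is free => place at 10.
400 hashes to 10; 10 taken => place at 11.
890 hashes to 6; 6 taken => place at 7.
805 hashes to 12; slot 12 is free => place at 12.
Table: [-, 209, -, 289, 16, 471, 174, 890, -, -, 647, 400, 805]

5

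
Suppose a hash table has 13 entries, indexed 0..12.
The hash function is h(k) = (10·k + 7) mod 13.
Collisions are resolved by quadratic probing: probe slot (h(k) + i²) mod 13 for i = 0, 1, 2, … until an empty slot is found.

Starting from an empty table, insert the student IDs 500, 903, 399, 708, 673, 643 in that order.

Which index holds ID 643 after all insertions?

5

500 hashes to 2; slot 2 is free -> place at 2.
903 hashes to 2; 2 taken -> place at 3.
399 hashes to 6; slot 6 is free -> place at 6.
708 hashes to 2; 2,3,6 taken -> place at 11.
673 hashes to 3; 3 taken -> place at 4.
643 hashes to 2; 2,3,6,11 taken -> place at 5.
Table: [—, —, 500, 903, 673, 643, 399, —, —, —, —, 708, —]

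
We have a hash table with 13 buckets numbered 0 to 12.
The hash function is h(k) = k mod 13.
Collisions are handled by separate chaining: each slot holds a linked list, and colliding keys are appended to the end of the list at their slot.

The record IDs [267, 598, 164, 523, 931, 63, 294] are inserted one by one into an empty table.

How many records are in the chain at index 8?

3

Insert 267: h=7, bucket 7 empty → new chain.
Insert 598: h=0, bucket 0 empty → new chain.
Insert 164: h=8, bucket 8 empty → new chain.
Insert 523: h=3, bucket 3 empty → new chain.
Insert 931: h=8, bucket 8 nonempty → append to chain.
Insert 63: h=11, bucket 11 empty → new chain.
Insert 294: h=8, bucket 8 nonempty → append to chain.
Final buckets:
0: 598
1: .
2: .
3: 523
4: .
5: .
6: .
7: 267
8: 164 -> 931 -> 294
9: .
10: .
11: 63
12: .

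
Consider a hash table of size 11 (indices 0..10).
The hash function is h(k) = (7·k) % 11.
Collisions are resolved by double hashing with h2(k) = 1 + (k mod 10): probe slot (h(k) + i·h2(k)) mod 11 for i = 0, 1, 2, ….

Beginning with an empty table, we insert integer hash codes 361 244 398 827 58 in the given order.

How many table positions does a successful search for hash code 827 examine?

2

361 hashes to 8; slot 8 is free -> place at 8.
244 hashes to 3; slot 3 is free -> place at 3.
398 hashes to 3, h2=9; 3 taken -> place at 1.
827 hashes to 3, h2=8; 3 taken -> place at 0.
58 hashes to 10; slot 10 is free -> place at 10.
Table: [827, 398, ., 244, ., ., ., ., 361, ., 58]
Lookup 827: h=3, h2=8, probe 3,0 → found at 0.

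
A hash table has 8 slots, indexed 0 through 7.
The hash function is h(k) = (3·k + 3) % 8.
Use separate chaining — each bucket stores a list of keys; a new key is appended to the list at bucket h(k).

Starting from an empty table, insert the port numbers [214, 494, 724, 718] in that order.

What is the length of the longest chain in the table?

3

Insert 214: h=5, bucket 5 empty -> new chain.
Insert 494: h=5, bucket 5 nonempty -> append to chain.
Insert 724: h=7, bucket 7 empty -> new chain.
Insert 718: h=5, bucket 5 nonempty -> append to chain.
Final buckets:
0: -
1: -
2: -
3: -
4: -
5: 214 -> 494 -> 718
6: -
7: 724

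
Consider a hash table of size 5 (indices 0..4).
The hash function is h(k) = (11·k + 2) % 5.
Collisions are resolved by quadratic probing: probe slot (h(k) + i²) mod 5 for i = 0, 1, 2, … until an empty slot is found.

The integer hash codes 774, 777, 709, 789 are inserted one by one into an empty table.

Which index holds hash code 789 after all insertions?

Insert 774: h=1, slot 1 empty → index 1.
Insert 777: h=4, slot 4 empty → index 4.
Insert 709: h=1, slot 1 occupied → index 2.
Insert 789: h=1, slots 1,2 occupied → index 0.
Table: [789, 774, 709, ., 777]

0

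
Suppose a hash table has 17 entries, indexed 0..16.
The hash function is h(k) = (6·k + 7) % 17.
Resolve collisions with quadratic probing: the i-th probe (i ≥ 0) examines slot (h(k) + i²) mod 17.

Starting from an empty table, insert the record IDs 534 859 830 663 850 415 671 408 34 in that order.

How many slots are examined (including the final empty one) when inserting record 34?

7

Insert 534: h=15, slot 15 empty => index 15.
Insert 859: h=10, slot 10 empty => index 10.
Insert 830: h=6, slot 6 empty => index 6.
Insert 663: h=7, slot 7 empty => index 7.
Insert 850: h=7, slot 7 occupied => index 8.
Insert 415: h=15, slot 15 occupied => index 16.
Insert 671: h=4, slot 4 empty => index 4.
Insert 408: h=7, slots 7,8 occupied => index 11.
Insert 34: h=7, slots 7,8,11,16,6,15 occupied => index 9.
Table: [∅, ∅, ∅, ∅, 671, ∅, 830, 663, 850, 34, 859, 408, ∅, ∅, ∅, 534, 415]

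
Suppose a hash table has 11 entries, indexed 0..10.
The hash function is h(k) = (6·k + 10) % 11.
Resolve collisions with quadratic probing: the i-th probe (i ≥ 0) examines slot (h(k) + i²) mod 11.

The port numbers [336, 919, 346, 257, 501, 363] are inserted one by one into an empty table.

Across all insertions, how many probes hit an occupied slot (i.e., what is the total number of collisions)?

3

Insert 336: h=2, slot 2 empty -> index 2.
Insert 919: h=2, slot 2 occupied -> index 3.
Insert 346: h=7, slot 7 empty -> index 7.
Insert 257: h=1, slot 1 empty -> index 1.
Insert 501: h=2, slots 2,3 occupied -> index 6.
Insert 363: h=10, slot 10 empty -> index 10.
Table: [∅, 257, 336, 919, ∅, ∅, 501, 346, ∅, ∅, 363]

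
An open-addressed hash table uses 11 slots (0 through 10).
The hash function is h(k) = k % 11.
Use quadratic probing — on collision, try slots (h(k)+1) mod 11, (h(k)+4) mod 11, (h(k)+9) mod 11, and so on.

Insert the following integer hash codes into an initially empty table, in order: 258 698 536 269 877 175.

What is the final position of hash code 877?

1

Insert 258: h=5, slot 5 empty → index 5.
Insert 698: h=5, slot 5 occupied → index 6.
Insert 536: h=8, slot 8 empty → index 8.
Insert 269: h=5, slots 5,6 occupied → index 9.
Insert 877: h=8, slots 8,9 occupied → index 1.
Insert 175: h=10, slot 10 empty → index 10.
Table: [∅, 877, ∅, ∅, ∅, 258, 698, ∅, 536, 269, 175]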